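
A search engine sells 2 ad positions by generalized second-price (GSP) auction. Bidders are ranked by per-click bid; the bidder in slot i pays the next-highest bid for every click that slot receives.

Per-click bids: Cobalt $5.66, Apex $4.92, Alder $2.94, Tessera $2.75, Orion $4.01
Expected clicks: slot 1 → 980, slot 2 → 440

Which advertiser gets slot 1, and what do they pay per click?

Cobalt; $4.92 per click

Sorting advertisers: $5.66 (Cobalt) > $4.92 (Apex) > $4.01 (Orion) > …
Slot 1 goes to the first-ranked bidder, Cobalt, who pays the next bid down: $4.92/click.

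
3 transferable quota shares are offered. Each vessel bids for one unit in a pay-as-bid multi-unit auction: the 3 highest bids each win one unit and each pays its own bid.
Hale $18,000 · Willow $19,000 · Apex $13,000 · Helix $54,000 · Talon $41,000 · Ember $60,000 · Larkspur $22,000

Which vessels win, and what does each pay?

Ember $60,000, Helix $54,000, Talon $41,000

Bids ranked high→low: 60,000 (Ember), 54,000 (Helix), 41,000 (Talon), 22,000 (Larkspur), 19,000 (Willow), …
The 3 highest are Ember, Helix, Talon.
Each winner pays its own bid: Ember $60,000, Helix $54,000, Talon $41,000.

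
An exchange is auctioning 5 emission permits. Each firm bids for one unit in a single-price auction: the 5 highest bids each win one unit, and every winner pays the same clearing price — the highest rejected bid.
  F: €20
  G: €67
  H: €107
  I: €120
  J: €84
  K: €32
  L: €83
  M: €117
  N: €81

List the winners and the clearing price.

Sorting: 120 (I), 117 (M), 107 (H), 84 (J), 83 (L), 81 (N), 67 (G), …
The 5 highest are I, M, H, J, L.
First losing bid is N's €81, which sets the uniform price.

I, M, H, J, L; each pays €81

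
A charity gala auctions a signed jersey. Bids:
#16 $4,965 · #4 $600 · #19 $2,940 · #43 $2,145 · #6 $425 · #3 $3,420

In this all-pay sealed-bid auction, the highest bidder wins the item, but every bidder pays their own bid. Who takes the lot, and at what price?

Bids ranked: 4,965 (#16) > 3,420 (#3) > 2,940 (#19) > 2,145 (#43) > 600 (#4) > 425 (#6)
#16 wins with the top bid; all bids are sunk regardless.

#16 pays $4,965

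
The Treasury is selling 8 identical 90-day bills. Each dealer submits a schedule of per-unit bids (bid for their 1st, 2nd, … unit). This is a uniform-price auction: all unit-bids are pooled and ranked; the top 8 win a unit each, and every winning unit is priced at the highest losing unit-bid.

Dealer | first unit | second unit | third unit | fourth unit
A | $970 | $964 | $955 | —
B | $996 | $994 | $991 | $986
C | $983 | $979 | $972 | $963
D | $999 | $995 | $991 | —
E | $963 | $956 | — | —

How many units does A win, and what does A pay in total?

All unit-bids, highest first — top 8: 999 (D-1), 996 (B-1), 995 (D-2), 994 (B-2), 991 (B-3), 991 (D-3), 986 (B-4), 983 (C-1)
Highest rejected unit-bid = $979.
A wins 0 unit(s) at $979 each.

A: 0 units, pays $0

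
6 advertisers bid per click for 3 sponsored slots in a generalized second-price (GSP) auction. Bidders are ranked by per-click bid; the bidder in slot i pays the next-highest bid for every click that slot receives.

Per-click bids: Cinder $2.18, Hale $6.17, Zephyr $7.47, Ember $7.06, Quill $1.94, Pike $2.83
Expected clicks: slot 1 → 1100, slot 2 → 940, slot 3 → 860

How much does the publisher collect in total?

Sorting advertisers: $7.47 (Zephyr) > $7.06 (Ember) > $6.17 (Hale) > $2.83 (Pike) > …
Slot 1: Zephyr pays $7.06 × 1100 = $7766.00
Slot 2: Ember pays $6.17 × 940 = $5799.80
Slot 3: Hale pays $2.83 × 860 = $2433.80
Total = $15999.60

Total revenue: $15999.60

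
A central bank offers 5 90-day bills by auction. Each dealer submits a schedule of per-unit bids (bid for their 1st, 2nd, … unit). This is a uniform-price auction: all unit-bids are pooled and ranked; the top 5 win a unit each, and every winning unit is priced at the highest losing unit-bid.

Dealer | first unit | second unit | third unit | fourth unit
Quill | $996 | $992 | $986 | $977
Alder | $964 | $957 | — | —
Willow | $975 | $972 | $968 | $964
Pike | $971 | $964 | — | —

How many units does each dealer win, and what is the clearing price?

Quill 4, Willow 1; clearing price $972

Pooled unit-bids ranked (top 5): 996 (Quill-1), 992 (Quill-2), 986 (Quill-3), 977 (Quill-4), 975 (Willow-1)
Highest rejected unit-bid = $972.
Allocation: Quill 4, Willow 1.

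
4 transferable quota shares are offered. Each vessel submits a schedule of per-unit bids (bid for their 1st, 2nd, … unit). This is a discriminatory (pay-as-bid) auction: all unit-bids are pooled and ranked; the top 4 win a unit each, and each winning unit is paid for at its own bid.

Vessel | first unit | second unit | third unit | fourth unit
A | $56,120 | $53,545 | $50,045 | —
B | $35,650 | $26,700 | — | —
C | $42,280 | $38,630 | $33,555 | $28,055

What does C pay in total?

C pays $42,280

All unit-bids, highest first — top 4: 56,120 (A-1), 53,545 (A-2), 50,045 (A-3), 42,280 (C-1)
Next rejected bid: $38,630 (not a price — pay-as-bid).
C's winning unit-bids: 42,280 = $42,280.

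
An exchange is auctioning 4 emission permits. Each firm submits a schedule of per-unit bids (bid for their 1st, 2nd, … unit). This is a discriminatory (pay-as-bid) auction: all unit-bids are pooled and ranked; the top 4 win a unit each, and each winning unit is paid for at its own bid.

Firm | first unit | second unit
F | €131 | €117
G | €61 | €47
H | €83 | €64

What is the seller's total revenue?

Pooled unit-bids ranked (top 4): 131 (F-1), 117 (F-2), 83 (H-1), 64 (H-2)
Next rejected bid: €61 (not a price — pay-as-bid).
Each winning unit pays its own bid.
Revenue = 131 + 117 + 83 + 64 = €395.

Total revenue: €395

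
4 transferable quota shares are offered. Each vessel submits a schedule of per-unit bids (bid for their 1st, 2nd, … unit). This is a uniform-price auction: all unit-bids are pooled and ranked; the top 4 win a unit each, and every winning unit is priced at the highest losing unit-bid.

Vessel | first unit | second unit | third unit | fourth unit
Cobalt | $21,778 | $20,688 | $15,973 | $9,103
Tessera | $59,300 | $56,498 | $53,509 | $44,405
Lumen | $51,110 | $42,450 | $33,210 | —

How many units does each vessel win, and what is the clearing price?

Lumen 1, Tessera 3; clearing price $44,405

All unit-bids, highest first — top 4: 59,300 (Tessera-1), 56,498 (Tessera-2), 53,509 (Tessera-3), 51,110 (Lumen-1)
First bid not allocated: $44,405.
Allocation: Lumen 1, Tessera 3.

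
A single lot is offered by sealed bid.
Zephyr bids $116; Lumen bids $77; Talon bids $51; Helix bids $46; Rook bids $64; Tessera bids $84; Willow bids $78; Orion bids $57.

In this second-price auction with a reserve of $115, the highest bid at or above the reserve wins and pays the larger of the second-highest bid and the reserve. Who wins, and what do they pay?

Bids in order: 116 (Zephyr) > 84 (Tessera) > 78 (Willow) > 77 (Lumen) > 64 (Rook) > 57 (Orion) > …
Zephyr has the top bid at or above the reserve ($116).
max(second-highest $84, reserve $115) = $115.

Zephyr pays $115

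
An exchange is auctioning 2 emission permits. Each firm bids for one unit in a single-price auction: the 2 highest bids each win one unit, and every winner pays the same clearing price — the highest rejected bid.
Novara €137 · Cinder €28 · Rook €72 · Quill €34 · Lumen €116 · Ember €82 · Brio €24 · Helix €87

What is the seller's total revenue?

Bids ranked high→low: 137 (Novara), 116 (Lumen), 87 (Helix), 82 (Ember), …
The 2 highest are Novara, Lumen.
First losing bid is Helix's €87, which sets the uniform price.
Total revenue = 2 × €87 = €174.

Total revenue: €174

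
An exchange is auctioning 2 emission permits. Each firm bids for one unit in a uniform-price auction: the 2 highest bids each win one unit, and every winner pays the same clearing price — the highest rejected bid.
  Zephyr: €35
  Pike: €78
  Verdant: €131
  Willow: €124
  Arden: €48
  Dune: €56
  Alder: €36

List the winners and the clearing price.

Verdant, Willow; each pays €78

Ordering the bids: 131 (Verdant), 124 (Willow), 78 (Pike), 56 (Dune), …
Top 2: Verdant, Willow.
First losing bid is Pike's €78, which sets the uniform price.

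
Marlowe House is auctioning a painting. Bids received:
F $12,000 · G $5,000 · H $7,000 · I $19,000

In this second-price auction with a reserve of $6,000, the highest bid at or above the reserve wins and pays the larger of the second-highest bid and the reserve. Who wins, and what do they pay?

Bids ranked: 19,000 (I) > 12,000 (F) > 7,000 (H) > 5,000 (G)
I has the top bid at or above the reserve ($19,000).
max(second-highest $12,000, reserve $6,000) = $12,000; the reserve does not bind.

I pays $12,000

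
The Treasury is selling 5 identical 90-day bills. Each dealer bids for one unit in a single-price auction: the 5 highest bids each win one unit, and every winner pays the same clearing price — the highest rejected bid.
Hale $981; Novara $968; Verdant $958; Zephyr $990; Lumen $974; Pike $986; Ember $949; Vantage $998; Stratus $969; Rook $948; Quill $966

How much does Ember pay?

Ordering the bids: 998 (Vantage), 990 (Zephyr), 986 (Pike), 981 (Hale), 974 (Lumen), 969 (Stratus), 968 (Novara), …
Top 5: Vantage, Zephyr, Pike, Hale, Lumen.
Highest unsuccessful bid: $969 → clearing price.
Ember does not win → pays $0.

Ember pays $0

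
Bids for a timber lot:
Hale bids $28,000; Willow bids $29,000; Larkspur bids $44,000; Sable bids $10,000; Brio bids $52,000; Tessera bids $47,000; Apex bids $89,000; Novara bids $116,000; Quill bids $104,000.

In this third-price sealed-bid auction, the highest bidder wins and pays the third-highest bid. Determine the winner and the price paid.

Sorting bids: 116,000 (Novara) > 104,000 (Quill) > 89,000 (Apex) > 52,000 (Brio) > 47,000 (Tessera) > 44,000 (Larkspur) > …
Novara wins; payment is bid #3 in the ranking = $89,000.

Novara pays $89,000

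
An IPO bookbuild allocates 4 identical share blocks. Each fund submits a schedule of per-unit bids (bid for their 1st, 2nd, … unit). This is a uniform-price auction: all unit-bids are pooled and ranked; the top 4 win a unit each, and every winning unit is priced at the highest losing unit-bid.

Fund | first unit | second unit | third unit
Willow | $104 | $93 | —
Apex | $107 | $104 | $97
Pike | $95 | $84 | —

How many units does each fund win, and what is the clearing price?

Pooled unit-bids ranked (top 4): 107 (Apex-1), 104 (Willow-1), 104 (Apex-2), 97 (Apex-3)
The (k+1)-th unit-bid is $95.
Allocation: Apex 3, Willow 1.

Apex 3, Willow 1; clearing price $95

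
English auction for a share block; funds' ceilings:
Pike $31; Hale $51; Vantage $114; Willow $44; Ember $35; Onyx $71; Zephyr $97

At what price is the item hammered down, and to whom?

Ascending (English) auction: the price rises until one bidder remains; the winner pays the price at which the last rival dropped out.
Limits in order: 114 (Vantage) > 97 (Zephyr) > 71 (Onyx) > 51 (Hale) > 44 (Willow) > 35 (Ember) > …
Zephyr is the last rival to drop out, at $97; Vantage remains and wins at that price.

Vantage wins at $97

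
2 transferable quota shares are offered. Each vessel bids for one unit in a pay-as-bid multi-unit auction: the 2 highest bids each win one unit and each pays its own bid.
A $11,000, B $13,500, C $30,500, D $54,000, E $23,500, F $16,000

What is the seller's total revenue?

Total revenue: $84,500

Bids ranked high→low: 54,000 (D), 30,500 (C), 23,500 (E), 16,000 (F), …
The 2 highest are D, C.
Total revenue = 54,000 + 30,500 = $84,500.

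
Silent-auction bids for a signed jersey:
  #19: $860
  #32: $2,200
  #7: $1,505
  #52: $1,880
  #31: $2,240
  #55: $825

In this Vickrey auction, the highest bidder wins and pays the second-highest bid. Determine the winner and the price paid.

Rule: the highest bidder wins and pays the second-highest bid.
Bids in order: 2,240 (#31) > 2,200 (#32) > 1,880 (#52) > 1,505 (#7) > 860 (#19) > 825 (#55)
#31 is highest; pays the second-highest bid, $2,200.

#31 pays $2,200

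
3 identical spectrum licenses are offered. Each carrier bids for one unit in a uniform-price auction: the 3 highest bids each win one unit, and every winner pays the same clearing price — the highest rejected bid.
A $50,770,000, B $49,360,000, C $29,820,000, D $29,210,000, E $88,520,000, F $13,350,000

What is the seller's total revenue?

Bids ranked high→low: 88,520,000 (E), 50,770,000 (A), 49,360,000 (B), 29,820,000 (C), 29,210,000 (D), …
Top 3: E, A, B.
Clearing price = highest rejected bid = $29,820,000.
Total revenue = 3 × $29,820,000 = $89,460,000.

Total revenue: $89,460,000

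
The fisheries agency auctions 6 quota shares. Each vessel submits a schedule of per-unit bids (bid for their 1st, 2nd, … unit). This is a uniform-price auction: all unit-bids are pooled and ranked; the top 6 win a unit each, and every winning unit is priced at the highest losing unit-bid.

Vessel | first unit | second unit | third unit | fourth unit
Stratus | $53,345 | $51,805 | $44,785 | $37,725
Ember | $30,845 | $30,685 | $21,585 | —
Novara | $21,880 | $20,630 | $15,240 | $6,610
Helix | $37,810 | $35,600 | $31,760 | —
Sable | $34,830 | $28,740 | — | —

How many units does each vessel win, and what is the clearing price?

Helix 2, Stratus 4; clearing price $34,830

All unit-bids, highest first — top 6: 53,345 (Stratus-1), 51,805 (Stratus-2), 44,785 (Stratus-3), 37,810 (Helix-1), 37,725 (Stratus-4), 35,600 (Helix-2)
The (k+1)-th unit-bid is $34,830.
Allocation: Helix 2, Stratus 4.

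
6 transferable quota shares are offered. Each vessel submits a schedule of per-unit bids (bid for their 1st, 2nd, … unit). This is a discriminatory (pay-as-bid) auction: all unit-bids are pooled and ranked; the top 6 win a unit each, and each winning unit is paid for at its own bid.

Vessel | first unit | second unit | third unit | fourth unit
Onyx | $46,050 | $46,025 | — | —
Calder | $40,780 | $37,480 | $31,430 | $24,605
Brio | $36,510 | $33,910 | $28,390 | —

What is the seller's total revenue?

Pooled unit-bids ranked (top 6): 46,050 (Onyx-1), 46,025 (Onyx-2), 40,780 (Calder-1), 37,480 (Calder-2), 36,510 (Brio-1), 33,910 (Brio-2)
Next rejected bid: $31,430 (not a price — pay-as-bid).
Each winning unit pays its own bid.
Revenue = 46,050 + 46,025 + 40,780 + 37,480 + 36,510 + 33,910 = $240,755.

Total revenue: $240,755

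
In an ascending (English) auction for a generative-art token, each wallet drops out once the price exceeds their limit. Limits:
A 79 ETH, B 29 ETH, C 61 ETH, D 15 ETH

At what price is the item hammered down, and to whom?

A wins at 61 ETH

Rule: the price rises until one bidder remains; the winner pays the price at which the last rival dropped out.
Limits in order: 79 (A) > 61 (C) > 29 (B) > 15 (D)
Bidding ends when C exits at 61 ETH; A takes it.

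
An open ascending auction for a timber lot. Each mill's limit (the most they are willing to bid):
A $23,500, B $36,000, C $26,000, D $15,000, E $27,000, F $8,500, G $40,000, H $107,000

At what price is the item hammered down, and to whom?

H wins at $40,000

Sorting limits: 107,000 (H) > 40,000 (G) > 36,000 (B) > 27,000 (E) > 26,000 (C) > 23,500 (A) > …
Bidding ends when G exits at $40,000; H takes it.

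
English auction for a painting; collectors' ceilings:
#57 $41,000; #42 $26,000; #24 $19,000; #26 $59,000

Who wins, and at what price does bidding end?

#26 wins at $41,000

Rule: the price rises until one bidder remains; the winner pays the price at which the last rival dropped out.
Limits in order: 59,000 (#26) > 41,000 (#57) > 26,000 (#42) > 19,000 (#24)
#57 is the last rival to drop out, at $41,000; #26 remains and wins at that price.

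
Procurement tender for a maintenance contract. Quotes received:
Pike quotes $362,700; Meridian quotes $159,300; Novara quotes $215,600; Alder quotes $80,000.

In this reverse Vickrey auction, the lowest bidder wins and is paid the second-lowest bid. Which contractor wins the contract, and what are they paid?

Bids ranked: 80,000 (Alder) < 159,300 (Meridian) < 215,600 (Novara) < 362,700 (Pike)
Alder wins with the lowest bid; price is set by the runner-up at $159,300.

Alder is paid $159,300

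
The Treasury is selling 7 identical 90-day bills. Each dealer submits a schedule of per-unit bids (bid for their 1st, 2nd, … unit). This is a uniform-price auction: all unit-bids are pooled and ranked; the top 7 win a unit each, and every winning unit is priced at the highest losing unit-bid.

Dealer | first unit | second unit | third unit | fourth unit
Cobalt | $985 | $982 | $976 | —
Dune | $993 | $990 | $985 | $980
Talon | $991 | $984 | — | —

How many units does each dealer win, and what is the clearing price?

Cobalt 2, Dune 3, Talon 2; clearing price $980

Pooled unit-bids ranked (top 7): 993 (Dune-1), 991 (Talon-1), 990 (Dune-2), 985 (Cobalt-1), 985 (Dune-3), 984 (Talon-2), 982 (Cobalt-2)
Highest rejected unit-bid = $980.
Allocation: Cobalt 2, Dune 3, Talon 2.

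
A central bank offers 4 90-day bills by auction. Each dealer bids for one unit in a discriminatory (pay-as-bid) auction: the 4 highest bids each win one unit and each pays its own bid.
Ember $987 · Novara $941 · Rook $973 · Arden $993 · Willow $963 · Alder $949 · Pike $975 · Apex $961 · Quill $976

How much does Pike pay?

Pike pays $975

Ordering the bids: 993 (Arden), 987 (Ember), 976 (Quill), 975 (Pike), 973 (Rook), 963 (Willow), …
Winners (4 units): Arden, Ember, Quill, Pike.
Pike wins → own bid $975.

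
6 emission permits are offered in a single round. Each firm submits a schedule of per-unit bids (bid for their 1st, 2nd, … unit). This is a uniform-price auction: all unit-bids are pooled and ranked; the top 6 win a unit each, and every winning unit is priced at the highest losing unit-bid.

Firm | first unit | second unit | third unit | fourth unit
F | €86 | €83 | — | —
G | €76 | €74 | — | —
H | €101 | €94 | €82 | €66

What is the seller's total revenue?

All unit-bids, highest first — top 6: 101 (H-1), 94 (H-2), 86 (F-1), 83 (F-2), 82 (H-3), 76 (G-1)
Highest rejected unit-bid = €74.
Allocation: F 2, G 1, H 3. Every unit priced at €74.
Revenue = 6 × 74 = €444.

Total revenue: €444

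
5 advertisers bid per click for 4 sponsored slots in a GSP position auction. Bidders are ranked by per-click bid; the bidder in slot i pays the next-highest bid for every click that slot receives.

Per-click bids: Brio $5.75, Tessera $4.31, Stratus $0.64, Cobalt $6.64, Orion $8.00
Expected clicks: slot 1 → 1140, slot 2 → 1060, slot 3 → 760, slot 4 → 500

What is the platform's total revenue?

Total revenue: $17260.20

Sorting advertisers: $8.00 (Orion) > $6.64 (Cobalt) > $5.75 (Brio) > $4.31 (Tessera) > $0.64 (Stratus)
Slot 1: Orion pays $6.64 × 1140 = $7569.60
Slot 2: Cobalt pays $5.75 × 1060 = $6095.00
Slot 3: Brio pays $4.31 × 760 = $3275.60
Slot 4: Tessera pays $0.64 × 500 = $320.00
Total = $17260.20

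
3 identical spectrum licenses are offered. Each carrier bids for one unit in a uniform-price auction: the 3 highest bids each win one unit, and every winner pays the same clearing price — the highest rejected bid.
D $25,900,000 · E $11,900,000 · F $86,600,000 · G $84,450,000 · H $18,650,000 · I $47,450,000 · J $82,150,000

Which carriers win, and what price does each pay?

Ordering the bids: 86,600,000 (F), 84,450,000 (G), 82,150,000 (J), 47,450,000 (I), 25,900,000 (D), …
Winners (3 units): F, G, J.
First losing bid is I's $47,450,000, which sets the uniform price.

F, G, J; each pays $47,450,000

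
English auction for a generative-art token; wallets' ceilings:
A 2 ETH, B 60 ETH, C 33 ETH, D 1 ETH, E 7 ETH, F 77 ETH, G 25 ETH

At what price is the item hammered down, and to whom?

Open ascending-bid auction: the price rises until one bidder remains; the winner pays the price at which the last rival dropped out.
Limits in order: 77 (F) > 60 (B) > 33 (C) > 25 (G) > 7 (E) > 2 (A) > …
B is the last rival to drop out, at 60 ETH; F remains and wins at that price.

F wins at 60 ETH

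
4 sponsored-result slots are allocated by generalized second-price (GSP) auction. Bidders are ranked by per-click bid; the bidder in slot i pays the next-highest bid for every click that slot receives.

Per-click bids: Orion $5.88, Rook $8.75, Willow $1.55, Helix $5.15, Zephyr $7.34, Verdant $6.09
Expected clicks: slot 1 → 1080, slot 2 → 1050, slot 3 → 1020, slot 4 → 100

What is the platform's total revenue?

Sorting advertisers: $8.75 (Rook) > $7.34 (Zephyr) > $6.09 (Verdant) > $5.88 (Orion) > $5.15 (Helix) > …
Slot 1: Rook pays $7.34 × 1080 = $7927.20
Slot 2: Zephyr pays $6.09 × 1050 = $6394.50
Slot 3: Verdant pays $5.88 × 1020 = $5997.60
Slot 4: Orion pays $5.15 × 100 = $515.00
Total = $20834.30

Total revenue: $20834.30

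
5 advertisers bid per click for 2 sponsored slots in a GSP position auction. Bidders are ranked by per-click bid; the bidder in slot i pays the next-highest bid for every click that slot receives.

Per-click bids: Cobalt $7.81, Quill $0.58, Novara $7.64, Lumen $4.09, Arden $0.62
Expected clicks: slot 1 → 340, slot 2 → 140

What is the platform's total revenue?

Per-click bids in order: $7.81 (Cobalt) > $7.64 (Novara) > $4.09 (Lumen) > …
Slot 1: Cobalt pays $7.64 × 340 = $2597.60
Slot 2: Novara pays $4.09 × 140 = $572.60
Total = $3170.20

Total revenue: $3170.20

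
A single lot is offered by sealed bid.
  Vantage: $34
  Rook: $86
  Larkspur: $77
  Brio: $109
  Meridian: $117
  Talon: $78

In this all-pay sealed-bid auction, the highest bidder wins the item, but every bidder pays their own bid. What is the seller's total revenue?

Rule: the highest bidder wins the item, but every bidder pays their own bid.
Sorting bids: 117 (Meridian) > 109 (Brio) > 86 (Rook) > 78 (Talon) > 77 (Larkspur) > 34 (Vantage)
Every bidder forfeits their bid regardless of winning.
Revenue = 34 + 86 + 77 + 109 + 117 + 78 = $501.

Total revenue: $501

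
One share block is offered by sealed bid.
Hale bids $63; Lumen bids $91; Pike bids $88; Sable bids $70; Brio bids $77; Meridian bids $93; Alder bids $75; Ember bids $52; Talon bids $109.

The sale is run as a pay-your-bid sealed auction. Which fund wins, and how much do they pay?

Talon pays $109

Pay-your-bid sealed auction: the highest bidder wins and pays their own bid.
Bids ranked: 109 (Talon) > 93 (Meridian) > 91 (Lumen) > 88 (Pike) > 77 (Brio) > 75 (Alder) > …
First-price: Talon pays what they bid, $109.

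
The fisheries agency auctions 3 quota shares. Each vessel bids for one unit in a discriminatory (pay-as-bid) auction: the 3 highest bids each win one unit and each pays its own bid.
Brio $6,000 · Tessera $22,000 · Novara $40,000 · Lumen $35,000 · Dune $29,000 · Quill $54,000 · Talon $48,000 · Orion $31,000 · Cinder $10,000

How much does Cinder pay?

Cinder pays $0

Ordering the bids: 54,000 (Quill), 48,000 (Talon), 40,000 (Novara), 35,000 (Lumen), 31,000 (Orion), …
Top 3: Quill, Talon, Novara.
Cinder does not win → $0.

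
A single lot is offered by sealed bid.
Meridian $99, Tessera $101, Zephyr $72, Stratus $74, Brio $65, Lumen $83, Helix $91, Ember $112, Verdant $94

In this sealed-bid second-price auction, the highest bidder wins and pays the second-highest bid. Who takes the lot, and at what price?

Ember pays $101

Sorting bids: 112 (Ember) > 101 (Tessera) > 99 (Meridian) > 94 (Verdant) > 91 (Helix) > 83 (Lumen) > …
Ember wins with the highest bid; price is set by the runner-up at $101.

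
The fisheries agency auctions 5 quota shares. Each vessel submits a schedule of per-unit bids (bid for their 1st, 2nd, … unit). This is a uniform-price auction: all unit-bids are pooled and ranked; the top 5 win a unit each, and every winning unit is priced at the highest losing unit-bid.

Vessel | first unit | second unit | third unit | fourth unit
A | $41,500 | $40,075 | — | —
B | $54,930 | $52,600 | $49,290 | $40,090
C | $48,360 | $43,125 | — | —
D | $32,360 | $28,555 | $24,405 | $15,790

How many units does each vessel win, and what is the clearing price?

B 3, C 2; clearing price $41,500

Pooled unit-bids ranked (top 5): 54,930 (B-1), 52,600 (B-2), 49,290 (B-3), 48,360 (C-1), 43,125 (C-2)
First bid not allocated: $41,500.
Allocation: B 3, C 2.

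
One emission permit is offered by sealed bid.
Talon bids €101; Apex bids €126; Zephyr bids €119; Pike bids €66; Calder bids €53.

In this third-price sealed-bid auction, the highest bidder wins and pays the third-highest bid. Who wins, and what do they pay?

Apex pays €101

Bids ranked: 126 (Apex) > 119 (Zephyr) > 101 (Talon) > 66 (Pike) > 53 (Calder)
Apex wins; payment is bid #3 in the ranking = €101.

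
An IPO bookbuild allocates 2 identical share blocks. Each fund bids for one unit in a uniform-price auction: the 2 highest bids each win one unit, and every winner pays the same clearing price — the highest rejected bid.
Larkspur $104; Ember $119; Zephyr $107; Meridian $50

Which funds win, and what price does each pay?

Ordering the bids: 119 (Ember), 107 (Zephyr), 104 (Larkspur), 50 (Meridian)
Top 2: Ember, Zephyr.
Highest unsuccessful bid: $104 → clearing price.

Ember, Zephyr; each pays $104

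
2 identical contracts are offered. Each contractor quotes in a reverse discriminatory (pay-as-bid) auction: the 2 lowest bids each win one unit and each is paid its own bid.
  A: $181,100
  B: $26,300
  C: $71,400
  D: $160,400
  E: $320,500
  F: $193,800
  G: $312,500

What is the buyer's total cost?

Bids ranked low→high: 26,300 (B), 71,400 (C), 160,400 (D), 181,100 (A), …
Lowest 2: B, C.
Total cost = 26,300 + 71,400 = $97,700.

Total cost: $97,700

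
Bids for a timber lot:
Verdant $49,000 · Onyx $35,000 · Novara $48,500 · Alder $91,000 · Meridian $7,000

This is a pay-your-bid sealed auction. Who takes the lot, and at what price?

Bids in order: 91,000 (Alder) > 49,000 (Verdant) > 48,500 (Novara) > 35,000 (Onyx) > 7,000 (Meridian)
Alder has the highest bid and pays exactly that: $91,000.

Alder pays $91,000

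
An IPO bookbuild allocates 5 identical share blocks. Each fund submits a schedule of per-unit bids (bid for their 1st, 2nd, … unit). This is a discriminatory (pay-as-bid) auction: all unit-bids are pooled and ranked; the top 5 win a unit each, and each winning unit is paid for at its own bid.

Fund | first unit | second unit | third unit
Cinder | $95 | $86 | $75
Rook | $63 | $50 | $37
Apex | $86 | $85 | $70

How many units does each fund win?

All unit-bids, highest first — top 5: 95 (Cinder-1), 86 (Cinder-2), 86 (Apex-1), 85 (Apex-2), 75 (Cinder-3)
Next rejected bid: $70 (not a price — pay-as-bid).
Allocation: Apex 2, Cinder 3.

Apex 2, Cinder 3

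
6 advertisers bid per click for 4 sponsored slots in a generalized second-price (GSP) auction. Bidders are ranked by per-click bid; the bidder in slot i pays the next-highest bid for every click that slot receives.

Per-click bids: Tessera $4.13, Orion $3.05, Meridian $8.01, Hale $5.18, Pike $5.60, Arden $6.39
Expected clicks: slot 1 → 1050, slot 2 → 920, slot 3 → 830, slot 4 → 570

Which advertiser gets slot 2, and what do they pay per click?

Per-click bids in order: $8.01 (Meridian) > $6.39 (Arden) > $5.60 (Pike) > $5.18 (Hale) > $4.13 (Tessera) > …
Slot 2 goes to the second-ranked bidder, Arden, who pays the next bid down: $5.60/click.

Arden; $5.60 per click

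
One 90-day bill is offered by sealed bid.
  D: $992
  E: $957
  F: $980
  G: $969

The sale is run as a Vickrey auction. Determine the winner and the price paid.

D pays $980

Bids in order: 992 (D) > 980 (F) > 969 (G) > 957 (E)
D wins with the highest bid; price is set by the runner-up at $980.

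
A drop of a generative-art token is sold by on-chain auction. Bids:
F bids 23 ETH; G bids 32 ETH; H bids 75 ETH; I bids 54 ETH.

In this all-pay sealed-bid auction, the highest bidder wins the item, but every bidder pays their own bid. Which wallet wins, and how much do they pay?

H pays 75 ETH

Bids in order: 75 (H) > 54 (I) > 32 (G) > 23 (F)
H wins with the top bid; all bids are sunk regardless.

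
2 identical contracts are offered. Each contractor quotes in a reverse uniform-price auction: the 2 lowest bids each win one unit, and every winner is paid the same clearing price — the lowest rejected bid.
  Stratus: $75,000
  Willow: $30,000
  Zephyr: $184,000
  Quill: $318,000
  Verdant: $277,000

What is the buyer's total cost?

Total cost: $368,000

Ordering the bids: 30,000 (Willow), 75,000 (Stratus), 184,000 (Zephyr), 277,000 (Verdant), …
Lowest 2: Willow, Stratus.
First losing bid is Zephyr's $184,000, which sets the uniform price.
Total cost = 2 × $184,000 = $368,000.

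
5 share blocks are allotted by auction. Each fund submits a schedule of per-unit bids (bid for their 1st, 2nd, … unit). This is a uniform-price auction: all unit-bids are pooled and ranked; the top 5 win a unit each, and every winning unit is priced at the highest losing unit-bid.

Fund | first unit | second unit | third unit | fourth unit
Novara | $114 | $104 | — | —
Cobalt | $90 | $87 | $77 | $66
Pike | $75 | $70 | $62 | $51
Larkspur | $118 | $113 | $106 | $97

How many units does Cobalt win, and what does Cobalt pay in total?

All unit-bids, highest first — top 5: 118 (Larkspur-1), 114 (Novara-1), 113 (Larkspur-2), 106 (Larkspur-3), 104 (Novara-2)
The (k+1)-th unit-bid is $97.
Cobalt wins 0 unit(s) at $97 each.

Cobalt: 0 units, pays $0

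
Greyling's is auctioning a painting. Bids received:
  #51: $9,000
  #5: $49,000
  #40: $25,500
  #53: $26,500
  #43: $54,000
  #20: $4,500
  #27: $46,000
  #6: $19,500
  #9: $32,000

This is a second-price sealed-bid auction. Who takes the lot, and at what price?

Second-price sealed-bid auction: the highest bidder wins and pays the second-highest bid.
Bids ranked: 54,000 (#43) > 49,000 (#5) > 46,000 (#27) > 32,000 (#9) > 26,500 (#53) > 25,500 (#40) > …
#43 is highest; pays the second-highest bid, $49,000.

#43 pays $49,000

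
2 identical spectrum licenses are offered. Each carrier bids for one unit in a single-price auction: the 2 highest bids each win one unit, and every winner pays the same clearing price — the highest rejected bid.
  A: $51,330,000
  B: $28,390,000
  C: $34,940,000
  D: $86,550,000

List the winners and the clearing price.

D, A; each pays $34,940,000

Sorting: 86,550,000 (D), 51,330,000 (A), 34,940,000 (C), 28,390,000 (B)
Winners (2 units): D, A.
Highest unsuccessful bid: $34,940,000 → clearing price.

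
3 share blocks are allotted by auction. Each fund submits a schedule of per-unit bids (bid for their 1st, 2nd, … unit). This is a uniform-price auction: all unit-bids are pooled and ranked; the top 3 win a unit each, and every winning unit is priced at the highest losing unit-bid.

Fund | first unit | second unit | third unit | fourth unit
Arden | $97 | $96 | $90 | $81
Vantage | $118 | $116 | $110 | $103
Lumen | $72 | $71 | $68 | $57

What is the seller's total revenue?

Pooled unit-bids ranked (top 3): 118 (Vantage-1), 116 (Vantage-2), 110 (Vantage-3)
The (k+1)-th unit-bid is $103.
Allocation: Vantage 3. Every unit priced at $103.
Revenue = 3 × 103 = $309.

Total revenue: $309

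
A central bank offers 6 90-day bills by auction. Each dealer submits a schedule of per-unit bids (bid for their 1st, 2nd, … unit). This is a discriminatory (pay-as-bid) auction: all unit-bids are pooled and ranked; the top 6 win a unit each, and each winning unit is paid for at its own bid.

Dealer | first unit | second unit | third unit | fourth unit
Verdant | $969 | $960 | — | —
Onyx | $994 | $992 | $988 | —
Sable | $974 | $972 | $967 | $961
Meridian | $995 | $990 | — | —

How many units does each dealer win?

Meridian 2, Onyx 3, Sable 1

Pooled unit-bids ranked (top 6): 995 (Meridian-1), 994 (Onyx-1), 992 (Onyx-2), 990 (Meridian-2), 988 (Onyx-3), 974 (Sable-1)
Next rejected bid: $972 (not a price — pay-as-bid).
Allocation: Meridian 2, Onyx 3, Sable 1.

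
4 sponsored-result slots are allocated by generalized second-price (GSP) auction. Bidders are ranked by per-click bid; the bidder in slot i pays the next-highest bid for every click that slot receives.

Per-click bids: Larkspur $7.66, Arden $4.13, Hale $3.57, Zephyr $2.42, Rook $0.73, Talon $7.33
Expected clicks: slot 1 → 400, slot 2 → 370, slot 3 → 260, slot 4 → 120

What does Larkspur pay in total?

Ranked by bid: $7.66 (Larkspur) > $7.33 (Talon) > $4.13 (Arden) > $3.57 (Hale) > $2.42 (Zephyr) > …
Larkspur holds slot 1 → pays next bid $7.33 × 400 clicks = $2932.00.

Larkspur pays $2932.00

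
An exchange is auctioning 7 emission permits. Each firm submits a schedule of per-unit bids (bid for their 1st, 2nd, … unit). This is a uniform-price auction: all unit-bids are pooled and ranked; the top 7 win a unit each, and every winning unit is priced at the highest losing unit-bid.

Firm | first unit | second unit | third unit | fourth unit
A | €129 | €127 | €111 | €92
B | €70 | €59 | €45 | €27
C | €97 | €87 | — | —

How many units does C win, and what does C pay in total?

Merging the schedules and taking the best 7: 129 (A-1), 127 (A-2), 111 (A-3), 97 (C-1), 92 (A-4), 87 (C-2), 70 (B-1)
First bid not allocated: €59.
C wins 2 unit(s) at €59 each.

C: 2 units, pays €118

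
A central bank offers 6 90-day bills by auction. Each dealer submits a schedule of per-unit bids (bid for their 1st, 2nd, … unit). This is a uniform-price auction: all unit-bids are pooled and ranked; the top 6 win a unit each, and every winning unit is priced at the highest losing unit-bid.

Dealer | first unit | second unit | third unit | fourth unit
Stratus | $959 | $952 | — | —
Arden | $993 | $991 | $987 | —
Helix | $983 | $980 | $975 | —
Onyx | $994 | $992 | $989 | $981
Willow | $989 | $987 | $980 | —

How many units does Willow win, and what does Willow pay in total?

Merging the schedules and taking the best 6: 994 (Onyx-1), 993 (Arden-1), 992 (Onyx-2), 991 (Arden-2), 989 (Onyx-3), 989 (Willow-1)
The (k+1)-th unit-bid is $987.
Willow wins 1 unit(s) at $987 each.

Willow: 1 unit, pays $987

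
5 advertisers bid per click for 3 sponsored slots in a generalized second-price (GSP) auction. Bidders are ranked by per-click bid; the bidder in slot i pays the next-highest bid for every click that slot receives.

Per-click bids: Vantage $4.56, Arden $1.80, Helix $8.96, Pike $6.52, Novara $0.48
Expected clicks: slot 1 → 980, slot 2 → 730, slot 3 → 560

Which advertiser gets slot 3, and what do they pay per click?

Vantage; $1.80 per click

Sorting advertisers: $8.96 (Helix) > $6.52 (Pike) > $4.56 (Vantage) > $1.80 (Arden) > …
Slot 3 goes to the third-ranked bidder, Vantage, who pays the next bid down: $1.80/click.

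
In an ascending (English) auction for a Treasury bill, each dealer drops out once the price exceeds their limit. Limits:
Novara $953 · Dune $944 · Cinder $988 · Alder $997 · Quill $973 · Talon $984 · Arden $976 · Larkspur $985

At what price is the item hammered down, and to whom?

Sorting limits: 997 (Alder) > 988 (Cinder) > 985 (Larkspur) > 984 (Talon) > 976 (Arden) > 973 (Quill) > …
Bidding ends when Cinder exits at $988; Alder takes it.

Alder wins at $988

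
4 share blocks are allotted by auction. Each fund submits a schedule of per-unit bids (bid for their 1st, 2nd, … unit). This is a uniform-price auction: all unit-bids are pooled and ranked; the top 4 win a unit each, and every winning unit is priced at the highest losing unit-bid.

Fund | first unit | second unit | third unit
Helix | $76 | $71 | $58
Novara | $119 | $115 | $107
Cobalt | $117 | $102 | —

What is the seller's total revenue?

Total revenue: $408

Merging the schedules and taking the best 4: 119 (Novara-1), 117 (Cobalt-1), 115 (Novara-2), 107 (Novara-3)
The (k+1)-th unit-bid is $102.
Allocation: Cobalt 1, Novara 3. Every unit priced at $102.
Revenue = 4 × 102 = $408.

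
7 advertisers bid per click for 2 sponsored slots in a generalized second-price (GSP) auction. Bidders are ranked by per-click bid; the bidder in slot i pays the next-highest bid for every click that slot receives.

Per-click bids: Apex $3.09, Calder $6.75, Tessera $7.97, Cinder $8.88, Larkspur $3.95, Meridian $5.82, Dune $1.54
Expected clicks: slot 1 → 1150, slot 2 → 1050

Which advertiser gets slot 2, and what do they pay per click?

Per-click bids in order: $8.88 (Cinder) > $7.97 (Tessera) > $6.75 (Calder) > …
Slot 2 goes to the second-ranked bidder, Tessera, who pays the next bid down: $6.75/click.

Tessera; $6.75 per click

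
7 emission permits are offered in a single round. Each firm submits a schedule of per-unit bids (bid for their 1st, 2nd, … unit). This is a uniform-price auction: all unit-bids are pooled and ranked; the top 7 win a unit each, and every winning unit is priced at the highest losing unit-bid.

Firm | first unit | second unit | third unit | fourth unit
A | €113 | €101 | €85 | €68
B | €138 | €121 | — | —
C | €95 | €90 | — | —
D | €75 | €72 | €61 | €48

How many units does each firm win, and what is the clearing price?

Merging the schedules and taking the best 7: 138 (B-1), 121 (B-2), 113 (A-1), 101 (A-2), 95 (C-1), 90 (C-2), 85 (A-3)
The (k+1)-th unit-bid is €75.
Allocation: A 3, B 2, C 2.

A 3, B 2, C 2; clearing price €75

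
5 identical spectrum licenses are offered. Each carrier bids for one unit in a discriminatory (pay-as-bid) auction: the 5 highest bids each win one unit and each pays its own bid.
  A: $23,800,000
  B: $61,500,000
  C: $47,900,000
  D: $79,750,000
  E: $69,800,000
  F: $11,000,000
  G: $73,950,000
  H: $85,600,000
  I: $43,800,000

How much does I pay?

I pays $0

Sorting: 85,600,000 (H), 79,750,000 (D), 73,950,000 (G), 69,800,000 (E), 61,500,000 (B), 47,900,000 (C), 43,800,000 (I), …
Winners (5 units): H, D, G, E, B.
I does not win → $0.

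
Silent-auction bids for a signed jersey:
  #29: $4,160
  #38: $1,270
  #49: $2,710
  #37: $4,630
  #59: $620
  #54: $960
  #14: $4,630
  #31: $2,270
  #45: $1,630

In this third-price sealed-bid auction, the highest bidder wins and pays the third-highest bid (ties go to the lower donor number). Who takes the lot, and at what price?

Bids in order: 4,630 (#14) > 4,630 (#37) > 4,160 (#29) > 2,710 (#49) > 2,270 (#31) > 1,630 (#45) > …
#14 and #37 tie at $4,630; tie-break gives it to #14.
#14 wins; payment is bid #3 in the ranking = $4,160.

#14 pays $4,160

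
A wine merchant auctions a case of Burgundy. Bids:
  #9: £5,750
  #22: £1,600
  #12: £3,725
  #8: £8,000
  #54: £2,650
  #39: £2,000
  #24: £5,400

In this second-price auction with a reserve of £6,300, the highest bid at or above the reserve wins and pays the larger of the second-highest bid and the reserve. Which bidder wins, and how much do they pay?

#8 pays £6,300

Rule: the highest bid at or above the reserve wins and pays the larger of the second-highest bid and the reserve.
Bids ranked: 8,000 (#8) > 5,750 (#9) > 5,400 (#24) > 3,725 (#12) > 2,650 (#54) > 2,000 (#39) > …
Highest eligible bid: #8 at £8,000.
Second-highest bid £5,750 is below the reserve £6,300, so the reserve binds → payment £6,300.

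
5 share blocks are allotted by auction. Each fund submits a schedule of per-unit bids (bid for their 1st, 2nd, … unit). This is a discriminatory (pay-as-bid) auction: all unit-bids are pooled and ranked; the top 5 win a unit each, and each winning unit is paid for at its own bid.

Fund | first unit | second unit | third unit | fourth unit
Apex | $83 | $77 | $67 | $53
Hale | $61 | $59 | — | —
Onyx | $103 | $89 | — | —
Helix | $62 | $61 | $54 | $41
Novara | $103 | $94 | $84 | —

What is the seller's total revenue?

All unit-bids, highest first — top 5: 103 (Onyx-1), 103 (Novara-1), 94 (Novara-2), 89 (Onyx-2), 84 (Novara-3)
Next rejected bid: $83 (not a price — pay-as-bid).
Each winning unit pays its own bid.
Revenue = 103 + 103 + 94 + 89 + 84 = $473.

Total revenue: $473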